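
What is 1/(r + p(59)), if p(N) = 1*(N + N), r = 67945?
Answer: 1/68063 ≈ 1.4692e-5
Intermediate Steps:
p(N) = 2*N (p(N) = 1*(2*N) = 2*N)
1/(r + p(59)) = 1/(67945 + 2*59) = 1/(67945 + 118) = 1/68063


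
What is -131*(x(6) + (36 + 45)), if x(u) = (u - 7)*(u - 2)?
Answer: -10087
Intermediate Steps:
x(u) = (-7 + u)*(-2 + u)
-131*(x(6) + (36 + 45)) = -131*((14 + 6² - 9*6) + (36 + 45)) = -131*((14 + 36 - 54) + 81) = -131*(-4 + 81) = -131*77 = -10087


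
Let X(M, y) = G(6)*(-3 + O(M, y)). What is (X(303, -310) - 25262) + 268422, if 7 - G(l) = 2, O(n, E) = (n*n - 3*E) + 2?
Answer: 706850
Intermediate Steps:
O(n, E) = 2 + n² - 3*E (O(n, E) = (n² - 3*E) + 2 = 2 + n² - 3*E)
G(l) = 5 (G(l) = 7 - 1*2 = 7 - 2 = 5)
X(M, y) = -5 - 15*y + 5*M² (X(M, y) = 5*(-3 + (2 + M² - 3*y)) = 5*(-1 + M² - 3*y) = -5 - 15*y + 5*M²)
(X(303, -310) - 25262) + 268422 = ((-5 - 15*(-310) + 5*303²) - 25262) + 268422 = ((-5 + 4650 + 5*91809) - 25262) + 268422 = ((-5 + 4650 + 459045) - 25262) + 268422 = (463690 - 25262) + 268422 = 438428 + 268422 = 706850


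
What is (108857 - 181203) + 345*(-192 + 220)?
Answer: -62686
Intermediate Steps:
(108857 - 181203) + 345*(-192 + 220) = -72346 + 345*28 = -72346 + 9660 = -62686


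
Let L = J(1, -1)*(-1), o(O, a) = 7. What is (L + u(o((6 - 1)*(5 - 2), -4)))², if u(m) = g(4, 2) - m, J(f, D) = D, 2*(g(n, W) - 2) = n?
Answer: 4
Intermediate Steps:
g(n, W) = 2 + n/2
L = 1 (L = -1*(-1) = 1)
u(m) = 4 - m (u(m) = (2 + (½)*4) - m = (2 + 2) - m = 4 - m)
(L + u(o((6 - 1)*(5 - 2), -4)))² = (1 + (4 - 1*7))² = (1 + (4 - 7))² = (1 - 3)² = (-2)² = 4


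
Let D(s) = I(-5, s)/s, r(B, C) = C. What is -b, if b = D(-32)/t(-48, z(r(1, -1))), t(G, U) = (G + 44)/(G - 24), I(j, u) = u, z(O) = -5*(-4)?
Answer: -18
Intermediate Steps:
z(O) = 20
t(G, U) = (44 + G)/(-24 + G)
D(s) = 1 (D(s) = s/s = 1)
b = 18 (b = 1/((44 - 48)/(-24 - 48)) = 1/(-4/(-72)) = 1/(-1/72*(-4)) = 1/(1/18) = 1*18 = 18)
-b = -1*18 = -18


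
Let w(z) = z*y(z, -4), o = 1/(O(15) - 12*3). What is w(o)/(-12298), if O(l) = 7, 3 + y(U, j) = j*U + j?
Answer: -199/10342618 ≈ -1.9241e-5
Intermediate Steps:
y(U, j) = -3 + j + U*j (y(U, j) = -3 + (j*U + j) = -3 + (U*j + j) = -3 + (j + U*j) = -3 + j + U*j)
o = -1/29 (o = 1/(7 - 12*3) = 1/(7 - 36) = 1/(-29) = -1/29 ≈ -0.034483)
w(z) = z*(-7 - 4*z) (w(z) = z*(-3 - 4 + z*(-4)) = z*(-3 - 4 - 4*z) = z*(-7 - 4*z))
w(o)/(-12298) = -(-7 - 4*(-1/29))/29/(-12298) = -(-7 + 4/29)/29*(-1/12298) = -1/29*(-199/29)*(-1/12298) = (199/841)*(-1/12298) = -199/10342618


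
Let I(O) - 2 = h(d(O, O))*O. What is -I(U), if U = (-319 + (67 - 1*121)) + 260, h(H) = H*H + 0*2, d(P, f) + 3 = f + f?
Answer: 5925831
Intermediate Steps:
d(P, f) = -3 + 2*f (d(P, f) = -3 + (f + f) = -3 + 2*f)
h(H) = H**2 (h(H) = H**2 + 0 = H**2)
U = -113 (U = (-319 + (67 - 121)) + 260 = (-319 - 54) + 260 = -373 + 260 = -113)
I(O) = 2 + O*(-3 + 2*O)**2 (I(O) = 2 + (-3 + 2*O)**2*O = 2 + O*(-3 + 2*O)**2)
-I(U) = -(2 - 113*(-3 + 2*(-113))**2) = -(2 - 113*(-3 - 226)**2) = -(2 - 113*(-229)**2) = -(2 - 113*52441) = -(2 - 5925833) = -1*(-5925831) = 5925831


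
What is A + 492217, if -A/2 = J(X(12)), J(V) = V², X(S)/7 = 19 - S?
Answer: 487415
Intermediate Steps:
X(S) = 133 - 7*S (X(S) = 7*(19 - S) = 133 - 7*S)
A = -4802 (A = -2*(133 - 7*12)² = -2*(133 - 84)² = -2*49² = -2*2401 = -4802)
A + 492217 = -4802 + 492217 = 487415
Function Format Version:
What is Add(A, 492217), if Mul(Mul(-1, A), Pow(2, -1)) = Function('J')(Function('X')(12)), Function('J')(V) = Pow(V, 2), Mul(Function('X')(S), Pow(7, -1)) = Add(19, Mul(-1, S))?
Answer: 487415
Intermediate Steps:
Function('X')(S) = Add(133, Mul(-7, S)) (Function('X')(S) = Mul(7, Add(19, Mul(-1, S))) = Add(133, Mul(-7, S)))
A = -4802 (A = Mul(-2, Pow(Add(133, Mul(-7, 12)), 2)) = Mul(-2, Pow(Add(133, -84), 2)) = Mul(-2, Pow(49, 2)) = Mul(-2, 2401) = -4802)
Add(A, 492217) = Add(-4802, 492217) = 487415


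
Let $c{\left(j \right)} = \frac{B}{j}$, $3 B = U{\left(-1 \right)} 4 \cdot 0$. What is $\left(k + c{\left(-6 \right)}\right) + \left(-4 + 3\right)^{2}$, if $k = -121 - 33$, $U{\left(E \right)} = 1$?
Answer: $-153$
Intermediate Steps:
$k = -154$
$B = 0$ ($B = \frac{1 \cdot 4 \cdot 0}{3} = \frac{4 \cdot 0}{3} = \frac{1}{3} \cdot 0 = 0$)
$c{\left(j \right)} = 0$ ($c{\left(j \right)} = \frac{0}{j} = 0$)
$\left(k + c{\left(-6 \right)}\right) + \left(-4 + 3\right)^{2} = \left(-154 + 0\right) + \left(-4 + 3\right)^{2} = -154 + \left(-1\right)^{2} = -154 + 1 = -153$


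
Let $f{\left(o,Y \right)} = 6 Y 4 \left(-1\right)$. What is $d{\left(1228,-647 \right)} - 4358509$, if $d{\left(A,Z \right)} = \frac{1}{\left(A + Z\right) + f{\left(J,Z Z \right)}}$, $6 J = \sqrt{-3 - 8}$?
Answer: $- \frac{43785733961816}{10046035} \approx -4.3585 \cdot 10^{6}$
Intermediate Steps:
$J = \frac{i \sqrt{11}}{6}$ ($J = \frac{\sqrt{-3 - 8}}{6} = \frac{\sqrt{-11}}{6} = \frac{i \sqrt{11}}{6} \approx 0.55277 i$)
$f{\left(o,Y \right)} = - 24 Y$ ($f{\left(o,Y \right)} = 6 Y \left(-4\right) = - 24 Y$)
$d{\left(A,Z \right)} = \frac{1}{A + Z - 24 Z^{2}}$ ($d{\left(A,Z \right)} = \frac{1}{\left(A + Z\right) - 24 Z Z} = \frac{1}{\left(A + Z\right) - 24 Z^{2}} = \frac{1}{A + Z - 24 Z^{2}}$)
$d{\left(1228,-647 \right)} - 4358509 = \frac{1}{1228 - 647 - 24 \left(-647\right)^{2}} - 4358509 = \frac{1}{1228 - 647 - 10046616} - 4358509 = \frac{1}{-10046035} - 4358509 = - \frac{1}{10046035} - 4358509 = - \frac{43785733961816}{10046035}$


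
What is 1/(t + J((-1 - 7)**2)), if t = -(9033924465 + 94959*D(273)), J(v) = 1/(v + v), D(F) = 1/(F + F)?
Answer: -11648/105227154194021 ≈ -1.1069e-10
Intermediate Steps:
D(F) = 1/(2*F)
J(v) = 1/(2*v)
t = -1644174284283/182 (t = -94959/(1/((1/2)/273 + 95135)) = -94959/(1/((1/2)*(1/273) + 95135)) = -94959/(1/(1/546 + 95135)) = -94959/(1/(51943711/546)) = -94959/546/51943711 = -94959*51943711/546 = -1644174284283/182 ≈ -9.0339e+9)
1/(t + J((-1 - 7)**2)) = 1/(-1644174284283/182 + 1/(2*((-1 - 7)**2))) = 1/(-1644174284283/182 + 1/(2*((-8)**2))) = 1/(-1644174284283/182 + (1/2)/64) = 1/(-1644174284283/182 + (1/2)*(1/64)) = 1/(-1644174284283/182 + 1/128) = 1/(-105227154194021/11648) = -11648/105227154194021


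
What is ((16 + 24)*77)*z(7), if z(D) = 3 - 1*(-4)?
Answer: 21560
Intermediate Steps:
z(D) = 7 (z(D) = 3 + 4 = 7)
((16 + 24)*77)*z(7) = ((16 + 24)*77)*7 = (40*77)*7 = 3080*7 = 21560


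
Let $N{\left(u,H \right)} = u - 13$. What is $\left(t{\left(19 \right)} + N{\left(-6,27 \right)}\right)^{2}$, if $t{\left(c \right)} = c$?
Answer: $0$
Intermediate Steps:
$N{\left(u,H \right)} = -13 + u$
$\left(t{\left(19 \right)} + N{\left(-6,27 \right)}\right)^{2} = \left(19 - 19\right)^{2} = 0^{2} = 0$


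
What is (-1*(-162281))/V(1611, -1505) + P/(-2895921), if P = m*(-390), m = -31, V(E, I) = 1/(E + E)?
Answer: 504729474526244/965307 ≈ 5.2287e+8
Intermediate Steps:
V(E, I) = 1/(2*E)
P = 12090 (P = -31*(-390) = 12090)
(-1*(-162281))/V(1611, -1505) + P/(-2895921) = (-1*(-162281))/(((1/2)/1611)) + 12090/(-2895921) = 162281/(((1/2)*(1/1611))) + 12090*(-1/2895921) = 162281/(1/3222) - 4030/965307 = 162281*3222 - 4030/965307 = 522869382 - 4030/965307 = 504729474526244/965307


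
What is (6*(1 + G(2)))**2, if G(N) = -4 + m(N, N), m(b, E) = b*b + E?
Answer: 324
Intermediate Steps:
m(b, E) = E + b**2 (m(b, E) = b**2 + E = E + b**2)
G(N) = -4 + N + N**2 (G(N) = -4 + (N + N**2) = -4 + N + N**2)
(6*(1 + G(2)))**2 = (6*(1 + (-4 + 2 + 2**2)))**2 = (6*(1 + (-4 + 2 + 4)))**2 = (6*(1 + 2))**2 = (6*3)**2 = 18**2 = 324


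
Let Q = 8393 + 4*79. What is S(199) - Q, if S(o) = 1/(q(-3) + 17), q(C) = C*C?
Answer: -226433/26 ≈ -8709.0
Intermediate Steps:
q(C) = C²
Q = 8709 (Q = 8393 + 316 = 8709)
S(o) = 1/26 (S(o) = 1/((-3)² + 17) = 1/(9 + 17) = 1/26)
S(199) - Q = 1/26 - 1*8709 = 1/26 - 8709 = -226433/26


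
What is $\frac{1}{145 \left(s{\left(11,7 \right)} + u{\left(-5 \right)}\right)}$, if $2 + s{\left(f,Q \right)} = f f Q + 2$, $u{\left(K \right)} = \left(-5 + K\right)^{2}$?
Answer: $\frac{1}{137315} \approx 7.2825 \cdot 10^{-6}$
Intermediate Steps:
$s{\left(f,Q \right)} = Q f^{2}$ ($s{\left(f,Q \right)} = -2 + \left(f f Q + 2\right) = -2 + \left(f^{2} Q + 2\right) = -2 + \left(Q f^{2} + 2\right) = -2 + \left(2 + Q f^{2}\right) = Q f^{2}$)
$\frac{1}{145 \left(s{\left(11,7 \right)} + u{\left(-5 \right)}\right)} = \frac{1}{145 \left(7 \cdot 11^{2} + \left(-5 - 5\right)^{2}\right)} = \frac{1}{145 \left(7 \cdot 121 + \left(-10\right)^{2}\right)} = \frac{1}{145 \left(847 + 100\right)} = \frac{1}{145 \cdot 947} = \frac{1}{137315}$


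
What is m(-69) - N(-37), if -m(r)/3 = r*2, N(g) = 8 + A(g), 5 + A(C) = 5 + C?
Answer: 443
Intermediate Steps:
A(C) = C (A(C) = -5 + (5 + C) = C)
N(g) = 8 + g
m(r) = -6*r (m(r) = -3*r*2 = -6*r)
m(-69) - N(-37) = -6*(-69) - (8 - 37) = 414 - 1*(-29) = 414 + 29 = 443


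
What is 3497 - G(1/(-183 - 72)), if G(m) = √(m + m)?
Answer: 3497 - I*√510/255 ≈ 3497.0 - 0.088562*I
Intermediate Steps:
G(m) = √2*√m (G(m) = √(2*m) = √2*√m)
3497 - G(1/(-183 - 72)) = 3497 - √2*√(1/(-183 - 72)) = 3497 - √2*√(1/(-255)) = 3497 - √2*√(-1/255) = 3497 - √2*I*√255/255 = 3497 - I*√510/255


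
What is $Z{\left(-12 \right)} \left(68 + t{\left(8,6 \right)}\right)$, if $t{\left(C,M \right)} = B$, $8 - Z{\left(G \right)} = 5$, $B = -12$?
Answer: $168$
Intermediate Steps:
$Z{\left(G \right)} = 3$ ($Z{\left(G \right)} = 8 - 5 = 3$)
$t{\left(C,M \right)} = -12$
$Z{\left(-12 \right)} \left(68 + t{\left(8,6 \right)}\right) = 3 \left(68 - 12\right) = 3 \cdot 56 = 168$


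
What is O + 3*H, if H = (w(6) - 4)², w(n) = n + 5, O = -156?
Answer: -9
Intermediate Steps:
w(n) = 5 + n
H = 49 (H = ((5 + 6) - 4)² = (11 - 4)² = 7² = 49)
O + 3*H = -156 + 3*49 = -156 + 147 = -9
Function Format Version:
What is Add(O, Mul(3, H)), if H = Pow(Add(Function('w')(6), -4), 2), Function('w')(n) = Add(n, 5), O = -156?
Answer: -9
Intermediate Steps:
Function('w')(n) = Add(5, n)
H = 49 (H = Pow(Add(Add(5, 6), -4), 2) = Pow(Add(11, -4), 2) = Pow(7, 2) = 49)
Add(O, Mul(3, H)) = Add(-156, Mul(3, 49)) = Add(-156, 147) = -9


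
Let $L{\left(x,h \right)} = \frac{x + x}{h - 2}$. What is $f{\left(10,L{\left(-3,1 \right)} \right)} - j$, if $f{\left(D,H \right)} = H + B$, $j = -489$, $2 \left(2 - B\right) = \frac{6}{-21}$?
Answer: $\frac{3480}{7} \approx 497.14$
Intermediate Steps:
$L{\left(x,h \right)} = \frac{2 x}{-2 + h}$
$B = \frac{15}{7}$ ($B = 2 - \frac{6 \frac{1}{-21}}{2} = 2 - \frac{6 \left(- \frac{1}{21}\right)}{2} = 2 - - \frac{1}{7} = 2 + \frac{1}{7} = \frac{15}{7} \approx 2.1429$)
$f{\left(D,H \right)} = \frac{15}{7} + H$ ($f{\left(D,H \right)} = H + \frac{15}{7} = \frac{15}{7} + H$)
$f{\left(10,L{\left(-3,1 \right)} \right)} - j = \left(\frac{15}{7} + 2 \left(-3\right) \frac{1}{-2 + 1}\right) - -489 = \left(\frac{15}{7} + 2 \left(-3\right) \frac{1}{-1}\right) + 489 = \left(\frac{15}{7} + 2 \left(-3\right) \left(-1\right)\right) + 489 = \left(\frac{15}{7} + 6\right) + 489 = \frac{57}{7} + 489 = \frac{3480}{7}$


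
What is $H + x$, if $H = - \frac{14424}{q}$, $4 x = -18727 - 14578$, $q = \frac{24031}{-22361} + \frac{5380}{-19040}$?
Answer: $\frac{265944781307}{115570484} \approx 2301.1$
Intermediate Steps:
$q = - \frac{28892621}{21287672}$ ($q = 24031 \left(- \frac{1}{22361}\right) + 5380 \left(- \frac{1}{19040}\right) = - \frac{24031}{22361} - \frac{269}{952} = - \frac{28892621}{21287672} \approx -1.3572$)
$x = - \frac{33305}{4}$ ($x = \frac{-18727 - 14578}{4} = \frac{1}{4} \left(-33305\right) = - \frac{33305}{4} \approx -8326.3$)
$H = \frac{307053380928}{28892621}$ ($H = - \frac{14424}{- \frac{28892621}{21287672}} = \left(-14424\right) \left(- \frac{21287672}{28892621}\right) = \frac{307053380928}{28892621} \approx 10627.0$)
$H + x = \frac{307053380928}{28892621} - \frac{33305}{4} = \frac{265944781307}{115570484}$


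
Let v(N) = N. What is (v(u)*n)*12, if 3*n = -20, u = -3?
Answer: 240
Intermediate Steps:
n = -20/3 (n = (1/3)*(-20) = -20/3 ≈ -6.6667)
(v(u)*n)*12 = -3*(-20/3)*12 = 20*12 = 240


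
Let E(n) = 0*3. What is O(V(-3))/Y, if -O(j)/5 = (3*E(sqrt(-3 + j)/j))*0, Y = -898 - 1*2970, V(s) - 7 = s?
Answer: 0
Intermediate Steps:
V(s) = 7 + s
Y = -3868 (Y = -898 - 2970 = -3868)
E(n) = 0
O(j) = 0 (O(j) = -5*3*0*0 = -0*0 = -5*0 = 0)
O(V(-3))/Y = 0/(-3868) = 0*(-1/3868) = 0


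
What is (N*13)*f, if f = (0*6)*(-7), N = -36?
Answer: 0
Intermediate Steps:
f = 0 (f = 0*(-7) = 0)
(N*13)*f = -36*13*0 = -468*0 = 0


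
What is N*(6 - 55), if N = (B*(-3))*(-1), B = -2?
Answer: 294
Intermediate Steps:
N = -6 (N = -2*(-3)*(-1) = 6*(-1) = -6)
N*(6 - 55) = -6*(6 - 55) = -6*(-49) = 294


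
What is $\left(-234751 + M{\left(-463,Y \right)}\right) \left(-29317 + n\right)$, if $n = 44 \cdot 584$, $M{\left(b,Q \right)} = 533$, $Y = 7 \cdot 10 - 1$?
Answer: $848103378$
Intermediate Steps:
$Y = 69$ ($Y = 70 - 1 = 69$)
$n = 25696$
$\left(-234751 + M{\left(-463,Y \right)}\right) \left(-29317 + n\right) = \left(-234751 + 533\right) \left(-29317 + 25696\right) = \left(-234218\right) \left(-3621\right) = 848103378$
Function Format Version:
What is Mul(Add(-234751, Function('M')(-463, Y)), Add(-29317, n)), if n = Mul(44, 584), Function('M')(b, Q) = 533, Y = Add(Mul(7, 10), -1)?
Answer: 848103378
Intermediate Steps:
Y = 69 (Y = Add(70, -1) = 69)
n = 25696
Mul(Add(-234751, Function('M')(-463, Y)), Add(-29317, n)) = Mul(Add(-234751, 533), Add(-29317, 25696)) = Mul(-234218, -3621) = 848103378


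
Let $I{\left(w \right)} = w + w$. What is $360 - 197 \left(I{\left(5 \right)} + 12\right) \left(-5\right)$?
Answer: $22030$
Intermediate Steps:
$I{\left(w \right)} = 2 w$
$360 - 197 \left(I{\left(5 \right)} + 12\right) \left(-5\right) = 360 - 197 \left(2 \cdot 5 + 12\right) \left(-5\right) = 360 - 197 \left(10 + 12\right) \left(-5\right) = 360 - 197 \cdot 22 \left(-5\right) = 360 - -21670 = 360 + 21670 = 22030$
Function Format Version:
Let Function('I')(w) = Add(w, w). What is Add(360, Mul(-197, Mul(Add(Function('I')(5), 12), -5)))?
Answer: 22030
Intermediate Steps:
Function('I')(w) = Mul(2, w)
Add(360, Mul(-197, Mul(Add(Function('I')(5), 12), -5))) = Add(360, Mul(-197, Mul(Add(Mul(2, 5), 12), -5))) = Add(360, Mul(-197, Mul(Add(10, 12), -5))) = Add(360, Mul(-197, Mul(22, -5))) = Add(360, Mul(-197, -110)) = Add(360, 21670) = 22030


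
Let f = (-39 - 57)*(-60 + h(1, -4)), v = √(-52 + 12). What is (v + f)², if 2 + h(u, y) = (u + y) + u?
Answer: 37748696 + 24576*I*√10 ≈ 3.7749e+7 + 77716.0*I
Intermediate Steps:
v = 2*I*√10 (v = √(-40) = 2*I*√10 ≈ 6.3246*I)
h(u, y) = -2 + y + 2*u (h(u, y) = -2 + ((u + y) + u) = -2 + (y + 2*u) = -2 + y + 2*u)
f = 6144 (f = (-39 - 57)*(-60 + (-2 - 4 + 2*1)) = -96*(-60 + (-2 - 4 + 2)) = -96*(-60 - 4) = -96*(-64) = 6144)
(v + f)² = (2*I*√10 + 6144)² = (6144 + 2*I*√10)²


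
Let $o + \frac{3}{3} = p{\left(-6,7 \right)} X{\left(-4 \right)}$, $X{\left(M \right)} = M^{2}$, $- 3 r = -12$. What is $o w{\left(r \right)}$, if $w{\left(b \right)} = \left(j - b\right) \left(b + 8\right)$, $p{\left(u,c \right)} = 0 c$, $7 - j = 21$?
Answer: $216$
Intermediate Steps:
$j = -14$ ($j = 7 - 21 = -14$)
$p{\left(u,c \right)} = 0$
$r = 4$ ($r = \left(- \frac{1}{3}\right) \left(-12\right) = 4$)
$w{\left(b \right)} = \left(-14 - b\right) \left(8 + b\right)$ ($w{\left(b \right)} = \left(-14 - b\right) \left(b + 8\right) = \left(-14 - b\right) \left(8 + b\right)$)
$o = -1$ ($o = -1 + 0 \left(-4\right)^{2} = -1 + 0 \cdot 16 = -1 + 0 = -1$)
$o w{\left(r \right)} = - (-112 - 4^{2} - 88) = - (-112 - 16 - 88) = \left(-1\right) \left(-216\right) = 216$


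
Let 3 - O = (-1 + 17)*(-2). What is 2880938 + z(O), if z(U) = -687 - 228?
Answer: 2880023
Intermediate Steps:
O = 35 (O = 3 - (-1 + 17)*(-2) = 3 - 16*(-2) = 3 - 1*(-32) = 3 + 32 = 35)
z(U) = -915
2880938 + z(O) = 2880938 - 915 = 2880023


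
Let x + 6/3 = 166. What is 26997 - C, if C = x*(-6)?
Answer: 27981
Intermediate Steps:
x = 164 (x = -2 + 166 = 164)
C = -984 (C = 164*(-6) = -984)
26997 - C = 26997 - 1*(-984) = 26997 + 984 = 27981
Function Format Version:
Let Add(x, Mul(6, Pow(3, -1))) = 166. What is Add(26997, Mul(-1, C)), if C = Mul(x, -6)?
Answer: 27981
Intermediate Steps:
x = 164 (x = Add(-2, 166) = 164)
C = -984 (C = Mul(164, -6) = -984)
Add(26997, Mul(-1, C)) = Add(26997, Mul(-1, -984)) = Add(26997, 984) = 27981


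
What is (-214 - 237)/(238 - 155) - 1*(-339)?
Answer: 27686/83 ≈ 333.57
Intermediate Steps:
(-214 - 237)/(238 - 155) - 1*(-339) = -451/83 + 339 = 27686/83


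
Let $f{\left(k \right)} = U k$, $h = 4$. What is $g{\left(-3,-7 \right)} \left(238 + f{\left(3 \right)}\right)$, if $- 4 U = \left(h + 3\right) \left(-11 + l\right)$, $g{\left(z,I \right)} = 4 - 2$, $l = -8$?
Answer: $\frac{1351}{2} \approx 675.5$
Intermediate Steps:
$g{\left(z,I \right)} = 2$
$U = \frac{133}{4}$ ($U = - \frac{\left(4 + 3\right) \left(-11 - 8\right)}{4} = - \frac{7 \left(-19\right)}{4} = \left(- \frac{1}{4}\right) \left(-133\right) = \frac{133}{4} \approx 33.25$)
$f{\left(k \right)} = \frac{133 k}{4}$
$g{\left(-3,-7 \right)} \left(238 + f{\left(3 \right)}\right) = 2 \left(238 + \frac{133}{4} \cdot 3\right) = 2 \left(238 + \frac{399}{4}\right) = 2 \cdot \frac{1351}{4} = \frac{1351}{2}$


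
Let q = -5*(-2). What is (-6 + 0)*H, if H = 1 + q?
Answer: -66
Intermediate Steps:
q = 10
H = 11 (H = 1 + 10 = 11)
(-6 + 0)*H = (-6 + 0)*11 = -6*11 = -66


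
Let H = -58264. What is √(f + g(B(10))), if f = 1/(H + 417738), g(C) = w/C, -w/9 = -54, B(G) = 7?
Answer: √439611753425978/2516318 ≈ 8.3324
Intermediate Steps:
w = 486 (w = -9*(-54) = 486)
g(C) = 486/C
f = 1/359474 (f = 1/(-58264 + 417738) = 1/359474 ≈ 2.7818e-6)
√(f + g(B(10))) = √(1/359474 + 486/7) = √(174704371/2516318) = √439611753425978/2516318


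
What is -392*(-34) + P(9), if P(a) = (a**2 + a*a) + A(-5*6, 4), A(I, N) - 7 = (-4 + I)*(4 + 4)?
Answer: 13225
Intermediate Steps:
A(I, N) = -25 + 8*I (A(I, N) = 7 + (-4 + I)*(4 + 4) = 7 + (-4 + I)*8 = 7 + (-32 + 8*I) = -25 + 8*I)
P(a) = -265 + 2*a**2 (P(a) = (a**2 + a*a) + (-25 + 8*(-5*6)) = (a**2 + a**2) + (-25 + 8*(-30)) = 2*a**2 + (-25 - 240) = 2*a**2 - 265 = -265 + 2*a**2)
-392*(-34) + P(9) = -392*(-34) + (-265 + 2*9**2) = 13328 + (-265 + 2*81) = 13328 + (-265 + 162) = 13328 - 103 = 13225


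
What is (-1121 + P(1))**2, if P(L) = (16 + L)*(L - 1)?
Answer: 1256641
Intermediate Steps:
P(L) = (-1 + L)*(16 + L) (P(L) = (16 + L)*(-1 + L) = (-1 + L)*(16 + L))
(-1121 + P(1))**2 = (-1121 + (-16 + 1**2 + 15*1))**2 = (-1121 + (-16 + 1 + 15))**2 = (-1121 + 0)**2 = (-1121)**2 = 1256641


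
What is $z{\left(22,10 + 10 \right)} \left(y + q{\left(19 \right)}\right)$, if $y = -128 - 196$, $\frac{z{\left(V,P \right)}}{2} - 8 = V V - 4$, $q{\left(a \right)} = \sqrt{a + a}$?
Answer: $-316224 + 976 \sqrt{38} \approx -3.1021 \cdot 10^{5}$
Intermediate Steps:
$q{\left(a \right)} = \sqrt{2} \sqrt{a}$ ($q{\left(a \right)} = \sqrt{2 a} = \sqrt{2} \sqrt{a}$)
$z{\left(V,P \right)} = 8 + 2 V^{2}$ ($z{\left(V,P \right)} = 16 + 2 \left(V V - 4\right) = 16 + 2 \left(V^{2} - 4\right) = 16 + 2 \left(-4 + V^{2}\right) = 16 + \left(-8 + 2 V^{2}\right) = 8 + 2 V^{2}$)
$y = -324$
$z{\left(22,10 + 10 \right)} \left(y + q{\left(19 \right)}\right) = \left(8 + 2 \cdot 22^{2}\right) \left(-324 + \sqrt{2} \sqrt{19}\right) = \left(8 + 2 \cdot 484\right) \left(-324 + \sqrt{38}\right) = \left(8 + 968\right) \left(-324 + \sqrt{38}\right) = 976 \left(-324 + \sqrt{38}\right) = -316224 + 976 \sqrt{38}$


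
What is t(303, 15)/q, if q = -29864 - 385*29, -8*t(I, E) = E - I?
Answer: -36/41029 ≈ -0.00087743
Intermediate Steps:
t(I, E) = -E/8 + I/8 (t(I, E) = -(E - I)/8 = -E/8 + I/8)
q = -41029 (q = -29864 - 11165 = -41029)
t(303, 15)/q = (-⅛*15 + (⅛)*303)/(-41029) = (-15/8 + 303/8)*(-1/41029) = 36*(-1/41029) = -36/41029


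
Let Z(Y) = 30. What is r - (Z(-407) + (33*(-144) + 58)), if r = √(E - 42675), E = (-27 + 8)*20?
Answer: 4664 + I*√43055 ≈ 4664.0 + 207.5*I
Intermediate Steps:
E = -380 (E = -19*20 = -380)
r = I*√43055 (r = √(-380 - 42675) = √(-43055) = I*√43055 ≈ 207.5*I)
r - (Z(-407) + (33*(-144) + 58)) = I*√43055 - (30 + (33*(-144) + 58)) = I*√43055 - (30 + (-4752 + 58)) = I*√43055 - (30 - 4694) = I*√43055 - 1*(-4664) = I*√43055 + 4664 = 4664 + I*√43055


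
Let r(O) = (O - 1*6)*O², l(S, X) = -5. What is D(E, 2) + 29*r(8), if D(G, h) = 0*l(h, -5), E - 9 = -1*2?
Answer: 3712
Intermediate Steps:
E = 7 (E = 9 - 1*2 = 9 - 2 = 7)
D(G, h) = 0 (D(G, h) = 0*(-5) = 0)
r(O) = O²*(-6 + O) (r(O) = (O - 6)*O² = (-6 + O)*O² = O²*(-6 + O))
D(E, 2) + 29*r(8) = 0 + 29*(8²*(-6 + 8)) = 0 + 29*(64*2) = 0 + 29*128 = 0 + 3712 = 3712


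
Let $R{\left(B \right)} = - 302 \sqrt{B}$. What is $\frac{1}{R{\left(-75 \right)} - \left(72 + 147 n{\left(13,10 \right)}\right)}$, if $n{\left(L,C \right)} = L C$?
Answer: $\frac{i}{2 \left(- 9591 i + 755 \sqrt{3}\right)} \approx -5.1181 \cdot 10^{-5} + 6.9783 \cdot 10^{-6} i$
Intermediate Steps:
$n{\left(L,C \right)} = C L$
$\frac{1}{R{\left(-75 \right)} - \left(72 + 147 n{\left(13,10 \right)}\right)} = \frac{1}{- 302 \sqrt{-75} - \left(72 + 147 \cdot 10 \cdot 13\right)} = \frac{1}{- 302 \cdot 5 i \sqrt{3} - 19182} = \frac{1}{- 1510 i \sqrt{3} - 19182} = \frac{1}{-19182 - 1510 i \sqrt{3}}$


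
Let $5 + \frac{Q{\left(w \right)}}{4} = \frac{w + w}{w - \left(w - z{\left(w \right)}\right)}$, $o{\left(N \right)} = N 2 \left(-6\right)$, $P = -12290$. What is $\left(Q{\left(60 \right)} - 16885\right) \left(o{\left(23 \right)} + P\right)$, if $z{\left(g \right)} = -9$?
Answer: $\frac{639295250}{3} \approx 2.131 \cdot 10^{8}$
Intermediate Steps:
$o{\left(N \right)} = - 12 N$ ($o{\left(N \right)} = 2 N \left(-6\right) = - 12 N$)
$Q{\left(w \right)} = -20 - \frac{8 w}{9}$ ($Q{\left(w \right)} = -20 + 4 \frac{w + w}{w - \left(9 + w\right)} = -20 + 4 \frac{2 w}{-9} = -20 + 4 \cdot 2 w \left(- \frac{1}{9}\right) = -20 + 4 \left(- \frac{2 w}{9}\right) = -20 - \frac{8 w}{9}$)
$\left(Q{\left(60 \right)} - 16885\right) \left(o{\left(23 \right)} + P\right) = \left(\left(-20 - \frac{160}{3}\right) - 16885\right) \left(\left(-12\right) 23 - 12290\right) = \left(\left(-20 - \frac{160}{3}\right) - 16885\right) \left(-276 - 12290\right) = \left(- \frac{220}{3} - 16885\right) \left(-12566\right) = \left(- \frac{50875}{3}\right) \left(-12566\right) = \frac{639295250}{3}$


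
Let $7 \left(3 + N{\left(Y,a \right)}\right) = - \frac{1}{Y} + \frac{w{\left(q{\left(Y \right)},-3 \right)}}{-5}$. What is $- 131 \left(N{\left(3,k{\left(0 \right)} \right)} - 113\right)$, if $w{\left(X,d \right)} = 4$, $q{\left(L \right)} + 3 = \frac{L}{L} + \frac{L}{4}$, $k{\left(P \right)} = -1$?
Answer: $\frac{1597807}{105} \approx 15217.0$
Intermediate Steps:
$q{\left(L \right)} = -2 + \frac{L}{4}$ ($q{\left(L \right)} = -3 + \left(\frac{L}{L} + \frac{L}{4}\right) = -3 + \left(1 + L \frac{1}{4}\right) = -3 + \left(1 + \frac{L}{4}\right) = -2 + \frac{L}{4}$)
$N{\left(Y,a \right)} = - \frac{109}{35} - \frac{1}{7 Y}$ ($N{\left(Y,a \right)} = -3 + \frac{- \frac{1}{Y} + \frac{4}{-5}}{7} = -3 + \frac{- \frac{1}{Y} + 4 \left(- \frac{1}{5}\right)}{7} = -3 + \frac{- \frac{1}{Y} - \frac{4}{5}}{7} = -3 + \frac{- \frac{4}{5} - \frac{1}{Y}}{7} = -3 - \left(\frac{4}{35} + \frac{1}{7 Y}\right) = - \frac{109}{35} - \frac{1}{7 Y}$)
$- 131 \left(N{\left(3,k{\left(0 \right)} \right)} - 113\right) = - 131 \left(\frac{-5 - 327}{35 \cdot 3} - 113\right) = - 131 \left(\frac{1}{35} \cdot \frac{1}{3} \left(-5 - 327\right) - 113\right) = - 131 \left(\frac{1}{35} \cdot \frac{1}{3} \left(-332\right) - 113\right) = - 131 \left(- \frac{332}{105} - 113\right) = \left(-131\right) \left(- \frac{12197}{105}\right) = \frac{1597807}{105}$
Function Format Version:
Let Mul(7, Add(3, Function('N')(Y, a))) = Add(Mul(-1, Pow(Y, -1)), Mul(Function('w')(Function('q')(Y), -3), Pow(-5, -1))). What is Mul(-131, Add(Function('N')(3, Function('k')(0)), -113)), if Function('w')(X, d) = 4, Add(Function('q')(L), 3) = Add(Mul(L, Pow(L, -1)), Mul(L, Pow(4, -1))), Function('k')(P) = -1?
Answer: Rational(1597807, 105) ≈ 15217.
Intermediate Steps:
Function('q')(L) = Add(-2, Mul(Rational(1, 4), L)) (Function('q')(L) = Add(-3, Add(Mul(L, Pow(L, -1)), Mul(L, Pow(4, -1)))) = Add(-3, Add(1, Mul(L, Rational(1, 4)))) = Add(-3, Add(1, Mul(Rational(1, 4), L))) = Add(-2, Mul(Rational(1, 4), L)))
Function('N')(Y, a) = Add(Rational(-109, 35), Mul(Rational(-1, 7), Pow(Y, -1))) (Function('N')(Y, a) = Add(-3, Mul(Rational(1, 7), Add(Mul(-1, Pow(Y, -1)), Mul(4, Pow(-5, -1))))) = Add(-3, Mul(Rational(1, 7), Add(Mul(-1, Pow(Y, -1)), Mul(4, Rational(-1, 5))))) = Add(-3, Mul(Rational(1, 7), Add(Mul(-1, Pow(Y, -1)), Rational(-4, 5)))) = Add(-3, Mul(Rational(1, 7), Add(Rational(-4, 5), Mul(-1, Pow(Y, -1))))) = Add(-3, Add(Rational(-4, 35), Mul(Rational(-1, 7), Pow(Y, -1)))) = Add(Rational(-109, 35), Mul(Rational(-1, 7), Pow(Y, -1))))
Mul(-131, Add(Function('N')(3, Function('k')(0)), -113)) = Mul(-131, Add(Mul(Rational(1, 35), Pow(3, -1), Add(-5, Mul(-109, 3))), -113)) = Mul(-131, Add(Mul(Rational(1, 35), Rational(1, 3), Add(-5, -327)), -113)) = Mul(-131, Add(Mul(Rational(1, 35), Rational(1, 3), -332), -113)) = Mul(-131, Add(Rational(-332, 105), -113)) = Mul(-131, Rational(-12197, 105)) = Rational(1597807, 105)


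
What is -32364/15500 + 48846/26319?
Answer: -254503/1096625 ≈ -0.23208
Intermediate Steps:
-32364/15500 + 48846/26319 = -32364*1/15500 + 48846*(1/26319) = -261/125 + 16282/8773 = -254503/1096625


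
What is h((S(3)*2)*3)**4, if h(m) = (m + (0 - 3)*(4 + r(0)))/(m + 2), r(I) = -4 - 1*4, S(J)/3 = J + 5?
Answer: 37015056/28398241 ≈ 1.3034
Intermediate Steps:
S(J) = 15 + 3*J (S(J) = 3*(J + 5) = 3*(5 + J) = 15 + 3*J)
r(I) = -8 (r(I) = -4 - 4 = -8)
h(m) = (12 + m)/(2 + m) (h(m) = (m + (0 - 3)*(4 - 8))/(m + 2) = (m - 3*(-4))/(2 + m) = (m + 12)/(2 + m) = (12 + m)/(2 + m))
h((S(3)*2)*3)**4 = ((12 + ((15 + 3*3)*2)*3)/(2 + ((15 + 3*3)*2)*3))**4 = ((12 + ((15 + 9)*2)*3)/(2 + ((15 + 9)*2)*3))**4 = ((12 + (24*2)*3)/(2 + (24*2)*3))**4 = ((12 + 48*3)/(2 + 48*3))**4 = ((12 + 144)/(2 + 144))**4 = (156/146)**4 = ((1/146)*156)**4 = (78/73)**4 = 37015056/28398241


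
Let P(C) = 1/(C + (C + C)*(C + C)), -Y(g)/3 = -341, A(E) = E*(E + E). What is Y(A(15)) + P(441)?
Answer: 796267396/778365 ≈ 1023.0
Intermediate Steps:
A(E) = 2*E**2 (A(E) = E*(2*E) = 2*E**2)
Y(g) = 1023 (Y(g) = -3*(-341) = 1023)
P(C) = 1/(C + 4*C**2) (P(C) = 1/(C + (2*C)*(2*C)) = 1/(C + 4*C**2))
Y(A(15)) + P(441) = 1023 + 1/(441*(1 + 4*441)) = 1023 + 1/(441*(1 + 1764)) = 1023 + (1/441)/1765 = 1023 + (1/441)*(1/1765) = 1023 + 1/778365 = 796267396/778365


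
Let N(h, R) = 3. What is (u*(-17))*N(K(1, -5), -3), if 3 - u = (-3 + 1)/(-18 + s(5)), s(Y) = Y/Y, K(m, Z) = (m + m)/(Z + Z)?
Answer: -147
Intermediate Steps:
K(m, Z) = m/Z (K(m, Z) = (2*m)/((2*Z)) = (2*m)*(1/(2*Z)) = m/Z)
s(Y) = 1
u = 49/17 (u = 3 - (-3 + 1)/(-18 + 1) = 3 - (-2)/(-17) = 3 - (-2)*(-1)/17 = 3 - 1*2/17 = 3 - 2/17 = 49/17 ≈ 2.8824)
(u*(-17))*N(K(1, -5), -3) = ((49/17)*(-17))*3 = -49*3 = -147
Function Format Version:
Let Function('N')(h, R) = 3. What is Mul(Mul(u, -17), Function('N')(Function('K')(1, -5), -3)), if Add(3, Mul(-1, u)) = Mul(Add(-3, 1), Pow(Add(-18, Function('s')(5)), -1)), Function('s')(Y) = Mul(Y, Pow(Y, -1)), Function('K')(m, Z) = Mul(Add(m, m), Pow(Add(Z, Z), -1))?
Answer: -147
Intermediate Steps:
Function('K')(m, Z) = Mul(m, Pow(Z, -1)) (Function('K')(m, Z) = Mul(Mul(2, m), Pow(Mul(2, Z), -1)) = Mul(Mul(2, m), Mul(Rational(1, 2), Pow(Z, -1))) = Mul(m, Pow(Z, -1)))
Function('s')(Y) = 1
u = Rational(49, 17) (u = Add(3, Mul(-1, Mul(Add(-3, 1), Pow(Add(-18, 1), -1)))) = Add(3, Mul(-1, Mul(-2, Pow(-17, -1)))) = Add(3, Mul(-1, Mul(-2, Rational(-1, 17)))) = Add(3, Mul(-1, Rational(2, 17))) = Add(3, Rational(-2, 17)) = Rational(49, 17) ≈ 2.8824)
Mul(Mul(u, -17), Function('N')(Function('K')(1, -5), -3)) = Mul(Mul(Rational(49, 17), -17), 3) = Mul(-49, 3) = -147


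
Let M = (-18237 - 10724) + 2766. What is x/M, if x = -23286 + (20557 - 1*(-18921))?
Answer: -16192/26195 ≈ -0.61813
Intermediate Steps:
M = -26195 (M = -28961 + 2766 = -26195)
x = 16192 (x = -23286 + (20557 + 18921) = -23286 + 39478 = 16192)
x/M = 16192/(-26195) = 16192*(-1/26195) = -16192/26195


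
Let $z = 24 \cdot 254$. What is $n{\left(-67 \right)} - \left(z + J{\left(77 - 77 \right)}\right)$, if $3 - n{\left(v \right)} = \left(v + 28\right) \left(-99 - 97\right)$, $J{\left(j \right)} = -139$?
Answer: $-13598$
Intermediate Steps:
$n{\left(v \right)} = 5491 + 196 v$ ($n{\left(v \right)} = 3 - \left(v + 28\right) \left(-99 - 97\right) = 3 - \left(28 + v\right) \left(-196\right) = 3 - \left(-5488 - 196 v\right) = 3 + \left(5488 + 196 v\right) = 5491 + 196 v$)
$z = 6096$
$n{\left(-67 \right)} - \left(z + J{\left(77 - 77 \right)}\right) = \left(5491 + 196 \left(-67\right)\right) - \left(6096 - 139\right) = \left(5491 - 13132\right) - 5957 = -7641 - 5957 = -13598$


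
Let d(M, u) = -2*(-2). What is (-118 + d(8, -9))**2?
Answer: 12996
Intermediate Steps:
d(M, u) = 4
(-118 + d(8, -9))**2 = (-118 + 4)**2 = (-114)**2 = 12996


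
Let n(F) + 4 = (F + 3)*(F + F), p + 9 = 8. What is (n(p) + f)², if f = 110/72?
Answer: 54289/1296 ≈ 41.890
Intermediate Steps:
p = -1 (p = -9 + 8 = -1)
f = 55/36 (f = 110*(1/72) = 55/36 ≈ 1.5278)
n(F) = -4 + 2*F*(3 + F) (n(F) = -4 + (F + 3)*(F + F) = -4 + (3 + F)*(2*F) = -4 + 2*F*(3 + F))
(n(p) + f)² = ((-4 + 2*(-1)² + 6*(-1)) + 55/36)² = ((-4 + 2*1 - 6) + 55/36)² = ((-4 + 2 - 6) + 55/36)² = (-8 + 55/36)² = (-233/36)² = 54289/1296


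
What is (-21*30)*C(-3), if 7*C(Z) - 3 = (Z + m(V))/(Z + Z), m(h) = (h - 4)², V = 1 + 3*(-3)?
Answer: 1845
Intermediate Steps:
V = -8 (V = 1 - 9 = -8)
m(h) = (-4 + h)²
C(Z) = 3/7 + (144 + Z)/(14*Z) (C(Z) = 3/7 + ((Z + (-4 - 8)²)/(Z + Z))/7 = 3/7 + ((Z + (-12)²)/((2*Z)))/7 = 3/7 + ((Z + 144)*(1/(2*Z)))/7 = 3/7 + ((144 + Z)*(1/(2*Z)))/7 = 3/7 + ((144 + Z)/(2*Z))/7 = 3/7 + (144 + Z)/(14*Z))
(-21*30)*C(-3) = (-21*30)*((1/14)*(144 + 7*(-3))/(-3)) = -45*(-1)*(144 - 21)/3 = -45*(-1)*123/3 = -630*(-41/14) = 1845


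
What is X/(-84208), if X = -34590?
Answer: 17295/42104 ≈ 0.41077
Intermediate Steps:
X/(-84208) = -34590/(-84208) = -34590*(-1/84208) = 17295/42104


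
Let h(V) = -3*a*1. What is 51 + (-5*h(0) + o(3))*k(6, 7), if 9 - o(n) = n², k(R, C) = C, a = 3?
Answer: 366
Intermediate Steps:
o(n) = 9 - n²
h(V) = -9 (h(V) = -3*3*1 = -9*1 = -9)
51 + (-5*h(0) + o(3))*k(6, 7) = 51 + (-5*(-9) + (9 - 1*3²))*7 = 51 + (45 + (9 - 1*9))*7 = 51 + (45 + (9 - 9))*7 = 51 + (45 + 0)*7 = 51 + 45*7 = 51 + 315 = 366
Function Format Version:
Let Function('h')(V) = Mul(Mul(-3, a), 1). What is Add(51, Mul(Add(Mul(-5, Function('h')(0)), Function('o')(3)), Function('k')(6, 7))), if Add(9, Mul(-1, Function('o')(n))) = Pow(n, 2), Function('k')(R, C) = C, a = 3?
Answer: 366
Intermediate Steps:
Function('o')(n) = Add(9, Mul(-1, Pow(n, 2)))
Function('h')(V) = -9 (Function('h')(V) = Mul(Mul(-3, 3), 1) = Mul(-9, 1) = -9)
Add(51, Mul(Add(Mul(-5, Function('h')(0)), Function('o')(3)), Function('k')(6, 7))) = Add(51, Mul(Add(Mul(-5, -9), Add(9, Mul(-1, Pow(3, 2)))), 7)) = Add(51, Mul(Add(45, Add(9, Mul(-1, 9))), 7)) = Add(51, Mul(Add(45, Add(9, -9)), 7)) = Add(51, Mul(Add(45, 0), 7)) = Add(51, Mul(45, 7)) = Add(51, 315) = 366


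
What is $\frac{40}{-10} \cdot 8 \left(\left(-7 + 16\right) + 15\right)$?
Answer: $-768$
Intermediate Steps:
$\frac{40}{-10} \cdot 8 \left(\left(-7 + 16\right) + 15\right) = 40 \left(- \frac{1}{10}\right) 8 \left(9 + 15\right) = \left(-4\right) 8 \cdot 24 = \left(-32\right) 24 = -768$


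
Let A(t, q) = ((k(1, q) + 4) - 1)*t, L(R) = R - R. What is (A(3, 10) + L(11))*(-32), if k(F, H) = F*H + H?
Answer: -2208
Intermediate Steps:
L(R) = 0
k(F, H) = H + F*H
A(t, q) = t*(3 + 2*q) (A(t, q) = ((q*(1 + 1) + 4) - 1)*t = ((q*2 + 4) - 1)*t = ((2*q + 4) - 1)*t = ((4 + 2*q) - 1)*t = (3 + 2*q)*t = t*(3 + 2*q))
(A(3, 10) + L(11))*(-32) = (3*(3 + 2*10) + 0)*(-32) = (3*(3 + 20) + 0)*(-32) = (3*23 + 0)*(-32) = (69 + 0)*(-32) = 69*(-32) = -2208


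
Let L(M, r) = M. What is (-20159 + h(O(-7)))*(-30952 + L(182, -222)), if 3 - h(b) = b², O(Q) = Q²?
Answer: 694078890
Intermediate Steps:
h(b) = 3 - b²
(-20159 + h(O(-7)))*(-30952 + L(182, -222)) = (-20159 + (3 - ((-7)²)²))*(-30952 + 182) = (-20159 + (3 - 1*49²))*(-30770) = (-20159 + (3 - 1*2401))*(-30770) = (-20159 + (3 - 2401))*(-30770) = (-20159 - 2398)*(-30770) = -22557*(-30770) = 694078890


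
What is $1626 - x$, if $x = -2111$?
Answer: $3737$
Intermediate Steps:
$1626 - x = 1626 - -2111 = 1626 + 2111 = 3737$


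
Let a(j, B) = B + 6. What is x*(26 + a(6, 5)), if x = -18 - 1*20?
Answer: -1406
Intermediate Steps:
a(j, B) = 6 + B
x = -38 (x = -18 - 20 = -38)
x*(26 + a(6, 5)) = -38*(26 + (6 + 5)) = -38*(26 + 11) = -38*37 = -1406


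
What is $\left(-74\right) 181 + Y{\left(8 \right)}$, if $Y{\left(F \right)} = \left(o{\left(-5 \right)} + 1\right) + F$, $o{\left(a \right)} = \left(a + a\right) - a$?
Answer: $-13390$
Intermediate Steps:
$o{\left(a \right)} = a$ ($o{\left(a \right)} = 2 a - a = a$)
$Y{\left(F \right)} = -4 + F$ ($Y{\left(F \right)} = \left(-5 + 1\right) + F = -4 + F$)
$\left(-74\right) 181 + Y{\left(8 \right)} = \left(-74\right) 181 + \left(-4 + 8\right) = -13394 + 4 = -13390$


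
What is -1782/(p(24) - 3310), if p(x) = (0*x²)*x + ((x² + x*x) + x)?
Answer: 81/97 ≈ 0.83505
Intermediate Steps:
p(x) = x + 2*x² (p(x) = 0*x + ((x² + x²) + x) = 0 + (2*x² + x) = 0 + (x + 2*x²) = x + 2*x²)
-1782/(p(24) - 3310) = -1782/(24*(1 + 2*24) - 3310) = -1782/(24*(1 + 48) - 3310) = -1782/(24*49 - 3310) = -1782/(1176 - 3310) = -1782/(-2134) = -1782*(-1/2134) = 81/97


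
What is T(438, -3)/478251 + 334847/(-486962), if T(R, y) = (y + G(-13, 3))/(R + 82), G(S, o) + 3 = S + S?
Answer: -10409161266653/15137854125030 ≈ -0.68762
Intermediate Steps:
G(S, o) = -3 + 2*S (G(S, o) = -3 + (S + S) = -3 + 2*S)
T(R, y) = (-29 + y)/(82 + R) (T(R, y) = (y + (-3 + 2*(-13)))/(R + 82) = (y + (-3 - 26))/(82 + R) = (y - 29)/(82 + R) = (-29 + y)/(82 + R))
T(438, -3)/478251 + 334847/(-486962) = ((-29 - 3)/(82 + 438))/478251 + 334847/(-486962) = (-32/520)*(1/478251) + 334847*(-1/486962) = ((1/520)*(-32))*(1/478251) - 334847/486962 = -4/65*1/478251 - 334847/486962 = -4/31086315 - 334847/486962 = -10409161266653/15137854125030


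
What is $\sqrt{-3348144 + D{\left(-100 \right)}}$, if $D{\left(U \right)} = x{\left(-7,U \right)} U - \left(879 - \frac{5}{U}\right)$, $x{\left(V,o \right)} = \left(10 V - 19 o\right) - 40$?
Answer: $\frac{i \sqrt{352802305}}{10} \approx 1878.3 i$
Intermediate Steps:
$x{\left(V,o \right)} = -40 - 19 o + 10 V$ ($x{\left(V,o \right)} = \left(- 19 o + 10 V\right) - 40 = -40 - 19 o + 10 V$)
$D{\left(U \right)} = -879 + \frac{5}{U} + U \left(-110 - 19 U\right)$ ($D{\left(U \right)} = \left(-40 - 19 U + 10 \left(-7\right)\right) U - \left(879 - \frac{5}{U}\right) = \left(-40 - 19 U - 70\right) U - \left(879 - \frac{5}{U}\right) = \left(-110 - 19 U\right) U - \left(879 - \frac{5}{U}\right) = U \left(-110 - 19 U\right) - \left(879 - \frac{5}{U}\right) = -879 + \frac{5}{U} + U \left(-110 - 19 U\right)$)
$\sqrt{-3348144 + D{\left(-100 \right)}} = \sqrt{-3348144 + \frac{5 - - 100 \left(879 - 100 \left(110 + 19 \left(-100\right)\right)\right)}{-100}} = \sqrt{-3348144 - \frac{5 - - 100 \left(879 - 100 \left(110 - 1900\right)\right)}{100}} = \sqrt{-3348144 - \frac{5 - - 100 \left(879 - -179000\right)}{100}} = \sqrt{-3348144 - \frac{5 - - 100 \left(879 + 179000\right)}{100}} = \sqrt{-3348144 - \frac{5 - \left(-100\right) 179879}{100}} = \sqrt{-3348144 - \frac{5 + 17987900}{100}} = \sqrt{-3348144 - \frac{3597581}{20}} = \sqrt{- \frac{70560461}{20}} = \frac{i \sqrt{352802305}}{10}$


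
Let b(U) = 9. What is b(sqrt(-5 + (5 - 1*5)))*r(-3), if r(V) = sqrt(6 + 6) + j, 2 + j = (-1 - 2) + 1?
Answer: -36 + 18*sqrt(3) ≈ -4.8231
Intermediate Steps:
j = -4 (j = -2 + ((-1 - 2) + 1) = -2 + (-3 + 1) = -2 - 2 = -4)
r(V) = -4 + 2*sqrt(3) (r(V) = sqrt(6 + 6) - 4 = sqrt(12) - 4 = 2*sqrt(3) - 4 = -4 + 2*sqrt(3))
b(sqrt(-5 + (5 - 1*5)))*r(-3) = 9*(-4 + 2*sqrt(3)) = -36 + 18*sqrt(3)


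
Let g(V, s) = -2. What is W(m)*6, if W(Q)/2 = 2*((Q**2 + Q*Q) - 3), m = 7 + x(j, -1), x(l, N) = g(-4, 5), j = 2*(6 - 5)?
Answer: 1128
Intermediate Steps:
j = 2 (j = 2*1 = 2)
x(l, N) = -2
m = 5 (m = 7 - 2 = 5)
W(Q) = -12 + 8*Q**2 (W(Q) = 2*(2*((Q**2 + Q*Q) - 3)) = 2*(2*((Q**2 + Q**2) - 3)) = 2*(2*(2*Q**2 - 3)) = 2*(2*(-3 + 2*Q**2)) = 2*(-6 + 4*Q**2) = -12 + 8*Q**2)
W(m)*6 = (-12 + 8*5**2)*6 = (-12 + 8*25)*6 = (-12 + 200)*6 = 188*6 = 1128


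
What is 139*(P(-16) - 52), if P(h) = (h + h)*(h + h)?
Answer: 135108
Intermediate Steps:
P(h) = 4*h**2 (P(h) = (2*h)*(2*h) = 4*h**2)
139*(P(-16) - 52) = 139*(4*(-16)**2 - 52) = 139*(4*256 - 52) = 139*(1024 - 52) = 139*972 = 135108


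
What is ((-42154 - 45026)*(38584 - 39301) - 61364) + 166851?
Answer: 62613547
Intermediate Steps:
((-42154 - 45026)*(38584 - 39301) - 61364) + 166851 = (-87180*(-717) - 61364) + 166851 = (62508060 - 61364) + 166851 = 62446696 + 166851 = 62613547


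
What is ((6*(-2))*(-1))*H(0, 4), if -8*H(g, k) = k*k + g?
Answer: -24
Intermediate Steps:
H(g, k) = -g/8 - k**2/8 (H(g, k) = -(k*k + g)/8 = -(k**2 + g)/8 = -(g + k**2)/8 = -g/8 - k**2/8)
((6*(-2))*(-1))*H(0, 4) = ((6*(-2))*(-1))*(-1/8*0 - 1/8*4**2) = (-12*(-1))*(0 - 1/8*16) = 12*(0 - 2) = 12*(-2) = -24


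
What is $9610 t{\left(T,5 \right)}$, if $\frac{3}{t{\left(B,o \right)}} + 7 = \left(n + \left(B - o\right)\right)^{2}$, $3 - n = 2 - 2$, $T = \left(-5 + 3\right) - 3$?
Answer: $\frac{4805}{7} \approx 686.43$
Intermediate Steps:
$T = -5$ ($T = -2 - 3 = -5$)
$n = 3$ ($n = 3 - \left(2 - 2\right) = 3 - 0 = 3 + 0 = 3$)
$t{\left(B,o \right)} = \frac{3}{-7 + \left(3 + B - o\right)^{2}}$ ($t{\left(B,o \right)} = \frac{3}{-7 + \left(3 + \left(B - o\right)\right)^{2}} = \frac{3}{-7 + \left(3 + B - o\right)^{2}}$)
$9610 t{\left(T,5 \right)} = 9610 \frac{3}{-7 + \left(3 - 5 - 5\right)^{2}} = 9610 \frac{3}{-7 + \left(-7\right)^{2}} = 9610 \frac{3}{-7 + 49} = 9610 \cdot \frac{3}{42} = 9610 \cdot 3 \cdot \frac{1}{42} = 9610 \cdot \frac{1}{14} = \frac{4805}{7}$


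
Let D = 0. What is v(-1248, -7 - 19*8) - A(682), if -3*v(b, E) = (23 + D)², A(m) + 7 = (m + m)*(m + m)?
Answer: -5581996/3 ≈ -1.8607e+6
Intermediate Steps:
A(m) = -7 + 4*m² (A(m) = -7 + (m + m)*(m + m) = -7 + (2*m)*(2*m) = -7 + 4*m²)
v(b, E) = -529/3 (v(b, E) = -(23 + 0)²/3 = -⅓*23² = -⅓*529 = -529/3)
v(-1248, -7 - 19*8) - A(682) = -529/3 - (-7 + 4*682²) = -529/3 - (-7 + 4*465124) = -529/3 - (-7 + 1860496) = -529/3 - 1*1860489 = -529/3 - 1860489 = -5581996/3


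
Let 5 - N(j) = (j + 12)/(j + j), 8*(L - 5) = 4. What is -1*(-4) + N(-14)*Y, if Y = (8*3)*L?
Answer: 4582/7 ≈ 654.57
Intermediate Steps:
L = 11/2 (L = 5 + (⅛)*4 = 5 + ½ = 11/2 ≈ 5.5000)
N(j) = 5 - (12 + j)/(2*j) (N(j) = 5 - (j + 12)/(j + j) = 5 - (12 + j)/(2*j))
Y = 132 (Y = (8*3)*(11/2) = 24*(11/2) = 132)
-1*(-4) + N(-14)*Y = -1*(-4) + (9/2 - 6/(-14))*132 = 4 + (9/2 - 6*(-1/14))*132 = 4 + (9/2 + 3/7)*132 = 4 + (69/14)*132 = 4 + 4554/7 = 4582/7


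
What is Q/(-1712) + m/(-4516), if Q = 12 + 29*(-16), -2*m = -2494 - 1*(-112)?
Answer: 35/120803 ≈ 0.00028973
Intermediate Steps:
m = 1191 (m = -(-2494 - 1*(-112))/2 = -(-2494 + 112)/2 = -1/2*(-2382) = 1191)
Q = -452 (Q = 12 - 464 = -452)
Q/(-1712) + m/(-4516) = -452/(-1712) + 1191/(-4516) = -452*(-1/1712) + 1191*(-1/4516) = 113/428 - 1191/4516 = 35/120803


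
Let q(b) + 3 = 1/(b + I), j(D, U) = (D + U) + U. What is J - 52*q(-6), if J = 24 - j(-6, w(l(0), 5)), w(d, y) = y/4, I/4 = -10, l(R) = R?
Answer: 8493/46 ≈ 184.63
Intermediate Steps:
I = -40 (I = 4*(-10) = -40)
w(d, y) = y/4 (w(d, y) = y*(¼) = y/4)
j(D, U) = D + 2*U
q(b) = -3 + 1/(-40 + b) (q(b) = -3 + 1/(b - 40) = -3 + 1/(-40 + b))
J = 55/2 (J = 24 - (-6 + 2*((¼)*5)) = 24 - (-6 + 2*(5/4)) = 24 - (-6 + 5/2) = 24 - 1*(-7/2) = 24 + 7/2 = 55/2 ≈ 27.500)
J - 52*q(-6) = 55/2 - 52*(121 - 3*(-6))/(-40 - 6) = 55/2 - 52*(121 + 18)/(-46) = 55/2 - (-26)*139/23 = 55/2 - 52*(-139/46) = 55/2 + 3614/23 = 8493/46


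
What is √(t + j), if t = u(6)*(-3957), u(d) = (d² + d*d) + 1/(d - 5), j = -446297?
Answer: I*√735158 ≈ 857.41*I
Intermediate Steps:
u(d) = 1/(-5 + d) + 2*d² (u(d) = (d² + d²) + 1/(-5 + d) = 2*d² + 1/(-5 + d) = 1/(-5 + d) + 2*d²)
t = -288861 (t = ((1 - 10*6² + 2*6³)/(-5 + 6))*(-3957) = ((1 - 10*36 + 2*216)/1)*(-3957) = (1*(1 - 360 + 432))*(-3957) = (1*73)*(-3957) = 73*(-3957) = -288861)
√(t + j) = √(-288861 - 446297) = √(-735158) = I*√735158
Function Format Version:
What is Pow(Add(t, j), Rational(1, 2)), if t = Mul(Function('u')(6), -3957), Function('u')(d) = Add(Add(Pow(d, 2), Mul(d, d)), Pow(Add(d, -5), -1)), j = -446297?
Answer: Mul(I, Pow(735158, Rational(1, 2))) ≈ Mul(857.41, I)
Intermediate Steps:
Function('u')(d) = Add(Pow(Add(-5, d), -1), Mul(2, Pow(d, 2))) (Function('u')(d) = Add(Add(Pow(d, 2), Pow(d, 2)), Pow(Add(-5, d), -1)) = Add(Mul(2, Pow(d, 2)), Pow(Add(-5, d), -1)) = Add(Pow(Add(-5, d), -1), Mul(2, Pow(d, 2))))
t = -288861 (t = Mul(Mul(Pow(Add(-5, 6), -1), Add(1, Mul(-10, Pow(6, 2)), Mul(2, Pow(6, 3)))), -3957) = Mul(Mul(Pow(1, -1), Add(1, Mul(-10, 36), Mul(2, 216))), -3957) = Mul(Mul(1, Add(1, -360, 432)), -3957) = Mul(Mul(1, 73), -3957) = Mul(73, -3957) = -288861)
Pow(Add(t, j), Rational(1, 2)) = Pow(Add(-288861, -446297), Rational(1, 2)) = Pow(-735158, Rational(1, 2)) = Mul(I, Pow(735158, Rational(1, 2)))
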